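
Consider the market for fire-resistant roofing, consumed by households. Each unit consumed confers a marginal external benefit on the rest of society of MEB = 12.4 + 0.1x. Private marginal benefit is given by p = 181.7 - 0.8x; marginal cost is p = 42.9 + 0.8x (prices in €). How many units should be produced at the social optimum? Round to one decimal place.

x* = 100.8

Social marginal benefit = demand + MEB = 194.1 - 0.7x.
Set SMB = MC: 194.1 - 0.7x = 42.9 + 0.8x → x* = 100.8000.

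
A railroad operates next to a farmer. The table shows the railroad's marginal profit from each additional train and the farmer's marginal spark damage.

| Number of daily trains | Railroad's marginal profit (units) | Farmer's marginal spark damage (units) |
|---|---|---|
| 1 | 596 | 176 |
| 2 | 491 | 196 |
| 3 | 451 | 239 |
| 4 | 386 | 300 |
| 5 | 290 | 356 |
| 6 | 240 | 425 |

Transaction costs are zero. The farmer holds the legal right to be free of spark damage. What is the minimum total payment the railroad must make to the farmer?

Efficient level: marginal profit ≥ marginal spark damage through level 4, so k* = 4.
With the farmer holding the right, the railroad must at least compensate total damage at k*: 176 + 196 + 239 + 300 = 911.

911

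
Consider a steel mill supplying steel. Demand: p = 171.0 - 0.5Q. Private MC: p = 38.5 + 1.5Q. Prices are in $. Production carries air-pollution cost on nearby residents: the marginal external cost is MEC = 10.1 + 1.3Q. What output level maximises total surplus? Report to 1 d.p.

Social marginal cost = private MC + MEC = 48.6 + 2.8Q.
Set SMC = demand: 48.6 + 2.8Q = 171.0 - 0.5Q → Q* = 37.0909.

Q* = 37.1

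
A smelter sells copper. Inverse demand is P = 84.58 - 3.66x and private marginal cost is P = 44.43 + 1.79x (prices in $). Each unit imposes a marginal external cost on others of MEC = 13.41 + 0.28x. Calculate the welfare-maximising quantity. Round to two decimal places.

x* = 4.67

Social marginal cost = private MC + MEC = 57.84 + 2.07x.
Set SMC = demand: 57.84 + 2.07x = 84.58 - 3.66x → x* = 4.6667.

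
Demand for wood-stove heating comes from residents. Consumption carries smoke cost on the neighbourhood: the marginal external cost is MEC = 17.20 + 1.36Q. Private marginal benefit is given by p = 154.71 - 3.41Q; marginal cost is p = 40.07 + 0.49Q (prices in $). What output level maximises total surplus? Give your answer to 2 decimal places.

Social marginal benefit = demand − MEC = 137.51 - 4.77Q.
Set SMB = MC: 137.51 - 4.77Q = 40.07 + 0.49Q → Q* = 18.5247.

Q* = 18.52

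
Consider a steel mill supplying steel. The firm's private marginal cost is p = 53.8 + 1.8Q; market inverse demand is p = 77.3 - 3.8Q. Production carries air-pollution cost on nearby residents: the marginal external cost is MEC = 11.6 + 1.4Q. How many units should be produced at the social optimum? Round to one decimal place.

Q* = 1.7

Social marginal cost = private MC + MEC = 65.4 + 3.2Q.
Set SMC = demand: 65.4 + 3.2Q = 77.3 - 3.8Q → Q* = 1.7000.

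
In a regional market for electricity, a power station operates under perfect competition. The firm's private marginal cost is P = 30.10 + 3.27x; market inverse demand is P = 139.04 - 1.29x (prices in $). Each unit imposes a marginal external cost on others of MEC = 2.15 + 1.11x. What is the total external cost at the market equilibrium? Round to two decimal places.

Market equilibrium (private): 30.10 + 3.27x = 139.04 - 1.29x → x_m = 23.8904.
Total external cost = ∫₀^{x_m} (2.15 + 1.11x) dx = 2.15×23.8904 + ½×1.11×23.8904² = 368.1313.

$368.13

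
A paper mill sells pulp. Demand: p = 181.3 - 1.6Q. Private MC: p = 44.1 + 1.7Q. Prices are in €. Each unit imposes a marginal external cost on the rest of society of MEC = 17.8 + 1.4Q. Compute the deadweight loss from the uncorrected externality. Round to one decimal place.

Market equilibrium (private): 44.1 + 1.7Q = 181.3 - 1.6Q → Q_m = 41.5758.
Social marginal cost = private MC + MEC = 61.9 + 3.1Q.
Set SMC = demand: 61.9 + 3.1Q = 181.3 - 1.6Q → Q* = 25.4043.
Between Q* and Q_m the wedge SMC − demand runs linearly from 0 to MEC(Q_m), so the loss is a triangle.
DWL = ½ × 16.1715 × 76.0061 = 614.5663.

DWL = €614.6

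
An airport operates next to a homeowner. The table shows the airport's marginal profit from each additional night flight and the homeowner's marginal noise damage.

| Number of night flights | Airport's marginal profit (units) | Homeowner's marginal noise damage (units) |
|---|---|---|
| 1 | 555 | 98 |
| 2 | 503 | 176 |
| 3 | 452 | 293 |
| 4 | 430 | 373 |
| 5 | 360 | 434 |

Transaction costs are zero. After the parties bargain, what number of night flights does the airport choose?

Bargaining reaches the level where marginal profit last exceeds marginal noise damage.
That holds through level 4 (430 ≥ 373) but not at 5 (360 < 434).

4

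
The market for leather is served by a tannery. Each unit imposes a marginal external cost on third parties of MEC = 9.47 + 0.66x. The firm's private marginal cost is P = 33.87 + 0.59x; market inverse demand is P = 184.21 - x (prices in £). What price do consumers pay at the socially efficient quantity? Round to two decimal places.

P = £121.60

Social marginal cost = private MC + MEC = 43.34 + 1.25x.
Set SMC = demand: 43.34 + 1.25x = 184.21 - x → x* = 62.6089.
Consumer price on the demand curve at x*: 184.21 − 1.00×62.6089 = 121.6011.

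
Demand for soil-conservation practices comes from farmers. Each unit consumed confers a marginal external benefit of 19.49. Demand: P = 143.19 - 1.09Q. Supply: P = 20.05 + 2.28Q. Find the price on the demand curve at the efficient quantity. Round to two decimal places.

P = 97.06

Social marginal benefit = demand + MEB = 162.68 - 1.09Q.
Set SMB = MC: 162.68 - 1.09Q = 20.05 + 2.28Q → Q* = 42.3234.
Consumer price on the demand curve at Q*: 143.19 − 1.09×42.3234 = 97.0575.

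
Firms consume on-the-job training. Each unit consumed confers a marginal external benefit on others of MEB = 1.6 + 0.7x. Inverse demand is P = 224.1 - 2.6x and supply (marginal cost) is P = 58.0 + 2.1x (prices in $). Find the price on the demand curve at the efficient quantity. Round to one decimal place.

Social marginal benefit = demand + MEB = 225.7 - 1.9x.
Set SMB = MC: 225.7 - 1.9x = 58.0 + 2.1x → x* = 41.9250.
Consumer price on the demand curve at x*: 224.1 − 2.6×41.9250 = 115.0950.

P = $115.1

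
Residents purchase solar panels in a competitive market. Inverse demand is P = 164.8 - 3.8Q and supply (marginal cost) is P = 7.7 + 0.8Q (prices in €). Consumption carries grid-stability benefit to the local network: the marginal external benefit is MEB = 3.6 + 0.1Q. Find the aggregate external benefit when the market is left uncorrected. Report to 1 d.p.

Market equilibrium (private): 7.7 + 0.8Q = 164.8 - 3.8Q → Q_m = 34.1522.
Total external benefit = ∫₀^{Q_m} (3.6 + 0.1Q) dQ = 3.6×34.1522 + ½×0.1×34.1522² = 181.2666.

€181.3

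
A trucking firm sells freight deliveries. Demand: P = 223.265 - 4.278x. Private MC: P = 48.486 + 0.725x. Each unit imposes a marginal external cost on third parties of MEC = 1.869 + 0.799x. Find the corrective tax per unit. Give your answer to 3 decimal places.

Social marginal cost = private MC + MEC = 50.355 + 1.524x.
Set SMC = demand: 50.355 + 1.524x = 223.265 - 4.278x → x* = 29.8018.
The Pigouvian tax equals MEC at x*: 1.869 + 0.799×29.8018 = 25.6806.

tax = 25.681 per unit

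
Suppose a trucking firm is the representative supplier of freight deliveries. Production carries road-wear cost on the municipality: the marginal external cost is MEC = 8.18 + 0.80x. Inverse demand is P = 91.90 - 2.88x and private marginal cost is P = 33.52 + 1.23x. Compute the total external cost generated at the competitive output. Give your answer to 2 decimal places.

196.90

Market equilibrium (private): 33.52 + 1.23x = 91.90 - 2.88x → x_m = 14.2044.
Total external cost = ∫₀^{x_m} (8.18 + 0.80x) dx = 8.18×14.2044 + ½×0.80×14.2044² = 196.8980.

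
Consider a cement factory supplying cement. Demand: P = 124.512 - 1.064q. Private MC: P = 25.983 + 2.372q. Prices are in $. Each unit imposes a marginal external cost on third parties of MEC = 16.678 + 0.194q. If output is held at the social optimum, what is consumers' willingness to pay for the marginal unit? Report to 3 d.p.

P = $100.520

Social marginal cost = private MC + MEC = 42.661 + 2.566q.
Set SMC = demand: 42.661 + 2.566q = 124.512 - 1.064q → q* = 22.5485.
Consumer price on the demand curve at q*: 124.512 − 1.064×22.5485 = 100.5204.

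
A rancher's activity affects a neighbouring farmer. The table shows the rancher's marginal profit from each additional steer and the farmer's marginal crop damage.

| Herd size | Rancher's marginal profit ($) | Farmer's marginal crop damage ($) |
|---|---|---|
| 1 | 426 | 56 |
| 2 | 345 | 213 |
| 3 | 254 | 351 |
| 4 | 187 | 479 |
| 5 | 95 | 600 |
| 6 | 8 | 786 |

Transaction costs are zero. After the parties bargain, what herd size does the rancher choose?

Bargaining reaches the level where marginal profit last exceeds marginal crop damage.
That holds through level 2 (345 ≥ 213) but not at 3 (254 < 351).

2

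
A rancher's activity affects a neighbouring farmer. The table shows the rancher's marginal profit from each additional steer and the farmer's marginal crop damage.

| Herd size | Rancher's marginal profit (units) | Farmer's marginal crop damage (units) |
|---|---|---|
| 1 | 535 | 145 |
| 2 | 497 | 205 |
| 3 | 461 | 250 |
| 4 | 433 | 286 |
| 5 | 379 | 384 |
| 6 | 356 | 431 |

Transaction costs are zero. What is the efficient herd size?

Bargaining reaches the level where marginal profit last exceeds marginal crop damage.
That holds through level 4 (433 ≥ 286) but not at 5 (379 < 384).

4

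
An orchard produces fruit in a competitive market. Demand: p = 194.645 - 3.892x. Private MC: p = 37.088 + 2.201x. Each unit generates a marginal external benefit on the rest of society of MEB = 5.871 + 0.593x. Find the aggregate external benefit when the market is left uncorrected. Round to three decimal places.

Market equilibrium (private): 37.088 + 2.201x = 194.645 - 3.892x → x_m = 25.8587.
Total external benefit = ∫₀^{x_m} (5.871 + 0.593x) dx = 5.871×25.8587 + ½×0.593×25.8587² = 350.0778.

350.078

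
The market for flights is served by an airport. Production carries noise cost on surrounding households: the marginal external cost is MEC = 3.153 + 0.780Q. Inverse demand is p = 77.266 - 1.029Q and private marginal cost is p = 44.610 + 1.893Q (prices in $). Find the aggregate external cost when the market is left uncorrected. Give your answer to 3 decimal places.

Market equilibrium (private): 44.610 + 1.893Q = 77.266 - 1.029Q → Q_m = 11.1759.
Total external cost = ∫₀^{Q_m} (3.153 + 0.780Q) dQ = 3.153×11.1759 + ½×0.780×11.1759² = 83.9489.

$83.949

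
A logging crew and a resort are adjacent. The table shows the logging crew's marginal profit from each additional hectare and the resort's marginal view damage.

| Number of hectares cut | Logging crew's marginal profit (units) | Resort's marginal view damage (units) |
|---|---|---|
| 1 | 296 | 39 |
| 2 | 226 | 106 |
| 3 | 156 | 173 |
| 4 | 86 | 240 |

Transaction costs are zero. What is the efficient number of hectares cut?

Bargaining reaches the level where marginal profit last exceeds marginal view damage.
That holds through level 2 (226 ≥ 106) but not at 3 (156 < 173).

2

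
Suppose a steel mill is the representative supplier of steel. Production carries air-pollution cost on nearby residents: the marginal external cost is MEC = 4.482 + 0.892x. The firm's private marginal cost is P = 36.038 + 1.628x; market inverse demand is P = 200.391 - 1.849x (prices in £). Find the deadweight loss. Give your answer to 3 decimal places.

DWL = £249.006

Market equilibrium (private): 36.038 + 1.628x = 200.391 - 1.849x → x_m = 47.2686.
Social marginal cost = private MC + MEC = 40.520 + 2.520x.
Set SMC = demand: 40.520 + 2.520x = 200.391 - 1.849x → x* = 36.5921.
The welfare-loss triangle has base |x_m − x*| and height MEC(x_m) (the vertical gap between SMC and demand is zero at x* and MEC at x_m).
DWL = ½ × 10.6765 × 46.6456 = 249.0059.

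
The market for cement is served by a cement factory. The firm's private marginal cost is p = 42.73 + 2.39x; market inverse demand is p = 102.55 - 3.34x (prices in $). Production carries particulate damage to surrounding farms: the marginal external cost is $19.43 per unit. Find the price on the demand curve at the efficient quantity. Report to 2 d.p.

P = $79.01

Social marginal cost = private MC + MEC = 62.16 + 2.39x.
Set SMC = demand: 62.16 + 2.39x = 102.55 - 3.34x → x* = 7.0489.
Consumer price on the demand curve at x*: 102.55 − 3.34×7.0489 = 79.0067.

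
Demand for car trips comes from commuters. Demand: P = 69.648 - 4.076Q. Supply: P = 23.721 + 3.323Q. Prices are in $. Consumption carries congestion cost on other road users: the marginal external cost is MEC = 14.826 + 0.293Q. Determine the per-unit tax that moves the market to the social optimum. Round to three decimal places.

tax = $16.011 per unit

Social marginal benefit = demand − MEC = 54.822 - 4.369Q.
Set SMB = MC: 54.822 - 4.369Q = 23.721 + 3.323Q → Q* = 4.0433.
The Pigouvian tax equals MEC at Q*: 14.826 + 0.293×4.0433 = 16.0107.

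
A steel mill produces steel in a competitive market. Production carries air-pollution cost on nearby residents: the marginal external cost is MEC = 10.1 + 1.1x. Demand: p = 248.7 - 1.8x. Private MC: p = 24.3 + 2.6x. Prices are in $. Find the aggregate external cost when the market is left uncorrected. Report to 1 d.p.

Market equilibrium (private): 24.3 + 2.6x = 248.7 - 1.8x → x_m = 51.0000.
Total external cost = ∫₀^{x_m} (10.1 + 1.1x) dx = 10.1×51.0000 + ½×1.1×51.0000² = 1945.6500.

$1945.7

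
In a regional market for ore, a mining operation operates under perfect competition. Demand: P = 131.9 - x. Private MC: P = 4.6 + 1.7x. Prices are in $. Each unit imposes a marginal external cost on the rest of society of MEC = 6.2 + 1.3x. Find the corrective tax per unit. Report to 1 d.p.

Social marginal cost = private MC + MEC = 10.8 + 3.0x.
Set SMC = demand: 10.8 + 3.0x = 131.9 - x → x* = 30.2750.
The Pigouvian tax equals MEC at x*: 6.2 + 1.3×30.2750 = 45.5575.

tax = $45.6 per unit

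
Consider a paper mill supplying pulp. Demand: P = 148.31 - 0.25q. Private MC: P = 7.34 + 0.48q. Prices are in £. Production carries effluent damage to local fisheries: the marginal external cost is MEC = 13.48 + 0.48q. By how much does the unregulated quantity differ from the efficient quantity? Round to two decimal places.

Market equilibrium (private): 7.34 + 0.48q = 148.31 - 0.25q → q_m = 193.1096.
Social marginal cost = private MC + MEC = 20.82 + 0.96q.
Set SMC = demand: 20.82 + 0.96q = 148.31 - 0.25q → q* = 105.3636.
Gap = |193.1096 − 105.3636| = 87.7460.

87.75 units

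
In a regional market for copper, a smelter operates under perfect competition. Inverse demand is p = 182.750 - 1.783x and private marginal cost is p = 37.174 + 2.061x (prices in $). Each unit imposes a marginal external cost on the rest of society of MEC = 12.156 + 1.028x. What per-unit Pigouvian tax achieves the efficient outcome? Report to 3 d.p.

Social marginal cost = private MC + MEC = 49.330 + 3.089x.
Set SMC = demand: 49.330 + 3.089x = 182.750 - 1.783x → x* = 27.3851.
The Pigouvian tax equals MEC at x*: 12.156 + 1.028×27.3851 = 40.3079.

tax = $40.308 per unit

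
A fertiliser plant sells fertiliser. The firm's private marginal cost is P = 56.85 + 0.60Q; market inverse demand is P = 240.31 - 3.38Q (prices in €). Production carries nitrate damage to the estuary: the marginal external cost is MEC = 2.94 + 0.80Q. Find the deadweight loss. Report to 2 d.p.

DWL = €165.83

Market equilibrium (private): 56.85 + 0.60Q = 240.31 - 3.38Q → Q_m = 46.0955.
Social marginal cost = private MC + MEC = 59.79 + 1.40Q.
Set SMC = demand: 59.79 + 1.40Q = 240.31 - 3.38Q → Q* = 37.7657.
The welfare-loss triangle has base |Q_m − Q*| and height MEC(Q_m) (the vertical gap between SMC and demand is zero at Q* and MEC at Q_m).
DWL = ½ × 8.3298 × 39.8164 = 165.8313.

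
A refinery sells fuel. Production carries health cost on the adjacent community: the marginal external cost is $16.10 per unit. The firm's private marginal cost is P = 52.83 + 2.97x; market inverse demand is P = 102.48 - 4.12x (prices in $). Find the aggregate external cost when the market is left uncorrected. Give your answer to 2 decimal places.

$112.75

Market equilibrium (private): 52.83 + 2.97x = 102.48 - 4.12x → x_m = 7.0028.
Total external cost = MEC × x_m = 16.10 × 7.0028 = 112.7451.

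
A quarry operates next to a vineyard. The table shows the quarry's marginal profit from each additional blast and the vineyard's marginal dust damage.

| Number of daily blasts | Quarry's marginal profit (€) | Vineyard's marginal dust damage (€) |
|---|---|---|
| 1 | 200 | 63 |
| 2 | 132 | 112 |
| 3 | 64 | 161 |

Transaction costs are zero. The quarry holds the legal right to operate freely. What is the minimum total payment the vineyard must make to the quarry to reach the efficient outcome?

Left alone the quarry would choose level 3 (marginal profit stays positive).
Efficient level: k* = 2 (marginal profit ≥ marginal dust damage through 2).
The vineyard must at least cover the quarry's forgone profit from cutting 3→2: 64 = 64.

€64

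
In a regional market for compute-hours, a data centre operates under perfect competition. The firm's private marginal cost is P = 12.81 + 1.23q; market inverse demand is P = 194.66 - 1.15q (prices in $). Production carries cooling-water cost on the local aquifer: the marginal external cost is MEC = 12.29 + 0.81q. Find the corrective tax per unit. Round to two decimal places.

tax = $55.34 per unit

Social marginal cost = private MC + MEC = 25.10 + 2.04q.
Set SMC = demand: 25.10 + 2.04q = 194.66 - 1.15q → q* = 53.1536.
The Pigouvian tax equals MEC at q*: 12.29 + 0.81×53.1536 = 55.3444.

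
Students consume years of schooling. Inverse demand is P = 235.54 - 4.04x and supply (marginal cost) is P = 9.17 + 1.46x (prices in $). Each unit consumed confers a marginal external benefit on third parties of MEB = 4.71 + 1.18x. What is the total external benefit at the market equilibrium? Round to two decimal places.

$1193.31

Market equilibrium (private): 9.17 + 1.46x = 235.54 - 4.04x → x_m = 41.1582.
Total external benefit = ∫₀^{x_m} (4.71 + 1.18x) dx = 4.71×41.1582 + ½×1.18×41.1582² = 1193.3136.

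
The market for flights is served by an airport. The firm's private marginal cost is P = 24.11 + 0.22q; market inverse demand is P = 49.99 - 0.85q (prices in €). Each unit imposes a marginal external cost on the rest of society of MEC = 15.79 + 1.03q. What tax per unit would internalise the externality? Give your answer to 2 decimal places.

tax = €20.74 per unit

Social marginal cost = private MC + MEC = 39.90 + 1.25q.
Set SMC = demand: 39.90 + 1.25q = 49.99 - 0.85q → q* = 4.8048.
The Pigouvian tax equals MEC at q*: 15.79 + 1.03×4.8048 = 20.7389.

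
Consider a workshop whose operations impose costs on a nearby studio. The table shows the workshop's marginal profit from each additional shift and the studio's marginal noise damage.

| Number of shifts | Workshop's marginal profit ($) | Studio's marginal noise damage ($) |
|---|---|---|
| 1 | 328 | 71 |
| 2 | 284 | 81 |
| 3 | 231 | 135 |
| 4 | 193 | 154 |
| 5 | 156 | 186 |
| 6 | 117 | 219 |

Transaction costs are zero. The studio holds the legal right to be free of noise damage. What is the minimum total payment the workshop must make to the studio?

$441

Efficient level: marginal profit ≥ marginal noise damage through level 4, so k* = 4.
With the studio holding the right, the workshop must at least compensate total damage at k*: 71 + 81 + 135 + 154 = 441.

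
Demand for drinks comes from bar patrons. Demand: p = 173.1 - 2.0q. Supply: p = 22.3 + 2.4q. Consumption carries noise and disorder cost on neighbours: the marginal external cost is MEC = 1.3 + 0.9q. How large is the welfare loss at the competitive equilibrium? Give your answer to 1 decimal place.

DWL = 97.5

Market equilibrium (private): 22.3 + 2.4q = 173.1 - 2.0q → q_m = 34.2727.
Social marginal benefit = demand − MEC = 171.8 - 2.9q.
Set SMB = MC: 171.8 - 2.9q = 22.3 + 2.4q → q* = 28.2075.
The welfare-loss triangle has base |q_m − q*| and height MEC(q_m) (the vertical gap between SMB and MC is zero at q* and MEC at q_m).
DWL = ½ × 6.0652 × 32.1455 = 97.4844.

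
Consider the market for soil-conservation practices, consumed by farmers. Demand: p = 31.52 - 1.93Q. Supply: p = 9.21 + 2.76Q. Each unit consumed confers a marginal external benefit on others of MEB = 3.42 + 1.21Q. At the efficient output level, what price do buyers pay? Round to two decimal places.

P = 17.25

Social marginal benefit = demand + MEB = 34.94 - 0.72Q.
Set SMB = MC: 34.94 - 0.72Q = 9.21 + 2.76Q → Q* = 7.3937.
Consumer price on the demand curve at Q*: 31.52 − 1.93×7.3937 = 17.2502.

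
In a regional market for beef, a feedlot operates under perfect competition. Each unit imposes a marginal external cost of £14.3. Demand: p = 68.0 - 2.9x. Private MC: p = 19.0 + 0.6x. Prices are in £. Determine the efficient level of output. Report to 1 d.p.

Social marginal cost = private MC + MEC = 33.3 + 0.6x.
Set SMC = demand: 33.3 + 0.6x = 68.0 - 2.9x → x* = 9.9143.

x* = 9.9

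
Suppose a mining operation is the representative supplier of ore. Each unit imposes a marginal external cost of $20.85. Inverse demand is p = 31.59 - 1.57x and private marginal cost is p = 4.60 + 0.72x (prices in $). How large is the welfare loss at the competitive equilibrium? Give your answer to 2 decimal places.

Market equilibrium (private): 4.60 + 0.72x = 31.59 - 1.57x → x_m = 11.7860.
Social marginal cost = private MC + MEC = 25.45 + 0.72x.
Set SMC = demand: 25.45 + 0.72x = 31.59 - 1.57x → x* = 2.6812.
The loss is the area between SMC and demand from x* to x_m; with linear curves that's a triangle of height MEC(x_m).
DWL = ½ × 9.1048 × 20.8500 = 94.9175.

DWL = $94.92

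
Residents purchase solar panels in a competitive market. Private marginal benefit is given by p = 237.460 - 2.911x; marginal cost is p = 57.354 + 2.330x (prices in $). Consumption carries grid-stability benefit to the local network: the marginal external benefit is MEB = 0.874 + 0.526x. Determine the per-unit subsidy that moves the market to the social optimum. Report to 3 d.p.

subsidy = $21.064 per unit

Social marginal benefit = demand + MEB = 238.334 - 2.385x.
Set SMB = MC: 238.334 - 2.385x = 57.354 + 2.330x → x* = 38.3839.
The Pigouvian subsidy equals MEB at x*: 0.874 + 0.526×38.3839 = 21.0639.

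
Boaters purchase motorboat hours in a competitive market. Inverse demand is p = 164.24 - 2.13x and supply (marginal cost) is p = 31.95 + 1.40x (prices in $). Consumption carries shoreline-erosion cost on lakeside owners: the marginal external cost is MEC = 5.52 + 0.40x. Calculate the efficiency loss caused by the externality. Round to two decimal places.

Market equilibrium (private): 31.95 + 1.40x = 164.24 - 2.13x → x_m = 37.4759.
Social marginal benefit = demand − MEC = 158.72 - 2.53x.
Set SMB = MC: 158.72 - 2.53x = 31.95 + 1.40x → x* = 32.2570.
Between x* and x_m the wedge MC − SMB runs linearly from 0 to MEC(x_m), so the loss is a triangle.
DWL = ½ × 5.2189 × 20.5104 = 53.5209.

DWL = $53.52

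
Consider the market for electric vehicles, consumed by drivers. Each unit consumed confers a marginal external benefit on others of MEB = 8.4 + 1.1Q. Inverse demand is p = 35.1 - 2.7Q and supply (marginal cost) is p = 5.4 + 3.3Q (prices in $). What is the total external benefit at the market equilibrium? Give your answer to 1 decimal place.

Market equilibrium (private): 5.4 + 3.3Q = 35.1 - 2.7Q → Q_m = 4.9500.
Total external benefit = ∫₀^{Q_m} (8.4 + 1.1Q) dQ = 8.4×4.9500 + ½×1.1×4.9500² = 55.0564.

$55.1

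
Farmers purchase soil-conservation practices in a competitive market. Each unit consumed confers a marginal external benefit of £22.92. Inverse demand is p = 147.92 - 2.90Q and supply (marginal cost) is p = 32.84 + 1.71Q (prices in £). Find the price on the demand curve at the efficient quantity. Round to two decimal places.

P = £61.11

Social marginal benefit = demand + MEB = 170.84 - 2.90Q.
Set SMB = MC: 170.84 - 2.90Q = 32.84 + 1.71Q → Q* = 29.9349.
Consumer price on the demand curve at Q*: 147.92 − 2.90×29.9349 = 61.1088.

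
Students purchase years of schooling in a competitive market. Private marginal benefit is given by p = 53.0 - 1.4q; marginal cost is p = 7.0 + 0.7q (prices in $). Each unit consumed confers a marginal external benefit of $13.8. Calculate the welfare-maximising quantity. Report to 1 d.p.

Social marginal benefit = demand + MEB = 66.8 - 1.4q.
Set SMB = MC: 66.8 - 1.4q = 7.0 + 0.7q → q* = 28.4762.

q* = 28.5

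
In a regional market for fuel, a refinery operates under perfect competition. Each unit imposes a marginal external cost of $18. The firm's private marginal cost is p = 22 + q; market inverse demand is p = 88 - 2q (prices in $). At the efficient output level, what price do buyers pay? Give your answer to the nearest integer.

P = $56

Social marginal cost = private MC + MEC = 40 + q.
Set SMC = demand: 40 + q = 88 - 2q → q* = 16.0000.
Consumer price on the demand curve at q*: 88 − 2×16.0000 = 56.0000.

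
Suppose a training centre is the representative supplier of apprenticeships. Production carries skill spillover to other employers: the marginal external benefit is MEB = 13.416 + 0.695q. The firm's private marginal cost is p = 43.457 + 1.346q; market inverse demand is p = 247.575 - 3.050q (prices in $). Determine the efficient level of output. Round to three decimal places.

Social marginal cost = private MC − MEB = 30.041 + 0.651q.
Set SMC = demand: 30.041 + 0.651q = 247.575 - 3.050q → q* = 58.7771.

q* = 58.777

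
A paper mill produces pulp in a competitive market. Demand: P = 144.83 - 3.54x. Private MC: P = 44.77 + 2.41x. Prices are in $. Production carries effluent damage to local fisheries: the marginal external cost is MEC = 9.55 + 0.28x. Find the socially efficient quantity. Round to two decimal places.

Social marginal cost = private MC + MEC = 54.32 + 2.69x.
Set SMC = demand: 54.32 + 2.69x = 144.83 - 3.54x → x* = 14.5281.

x* = 14.53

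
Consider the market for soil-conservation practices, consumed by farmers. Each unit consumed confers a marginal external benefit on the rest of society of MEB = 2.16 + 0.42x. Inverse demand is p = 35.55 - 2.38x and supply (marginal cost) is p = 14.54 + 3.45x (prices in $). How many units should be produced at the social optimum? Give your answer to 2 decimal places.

x* = 4.28

Social marginal benefit = demand + MEB = 37.71 - 1.96x.
Set SMB = MC: 37.71 - 1.96x = 14.54 + 3.45x → x* = 4.2828.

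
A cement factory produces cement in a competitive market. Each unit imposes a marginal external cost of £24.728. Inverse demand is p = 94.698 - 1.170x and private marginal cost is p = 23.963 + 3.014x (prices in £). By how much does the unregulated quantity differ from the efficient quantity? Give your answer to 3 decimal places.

5.910 units

Market equilibrium (private): 23.963 + 3.014x = 94.698 - 1.170x → x_m = 16.9061.
Social marginal cost = private MC + MEC = 48.691 + 3.014x.
Set SMC = demand: 48.691 + 3.014x = 94.698 - 1.170x → x* = 10.9959.
Gap = |16.9061 − 10.9959| = 5.9102.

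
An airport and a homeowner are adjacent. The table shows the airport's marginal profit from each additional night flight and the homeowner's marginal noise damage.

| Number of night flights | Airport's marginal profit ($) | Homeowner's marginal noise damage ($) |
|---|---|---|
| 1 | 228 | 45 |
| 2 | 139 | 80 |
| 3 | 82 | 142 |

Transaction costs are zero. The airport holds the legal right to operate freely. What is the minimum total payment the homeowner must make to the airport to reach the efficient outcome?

Left alone the airport would choose level 3 (marginal profit stays positive).
Efficient level: k* = 2 (marginal profit ≥ marginal noise damage through 2).
The homeowner must at least cover the airport's forgone profit from cutting 3→2: 82 = 82.

$82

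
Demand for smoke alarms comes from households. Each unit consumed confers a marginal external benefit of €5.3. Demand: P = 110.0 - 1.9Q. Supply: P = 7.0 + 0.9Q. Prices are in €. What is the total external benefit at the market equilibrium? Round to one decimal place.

€195.0

Market equilibrium (private): 7.0 + 0.9Q = 110.0 - 1.9Q → Q_m = 36.7857.
Total external benefit = MEB × Q_m = 5.3 × 36.7857 = 194.9642.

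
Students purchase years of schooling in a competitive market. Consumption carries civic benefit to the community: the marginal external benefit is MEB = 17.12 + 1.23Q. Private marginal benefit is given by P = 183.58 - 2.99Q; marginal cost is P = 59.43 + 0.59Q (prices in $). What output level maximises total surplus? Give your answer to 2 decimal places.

Q* = 60.11

Social marginal benefit = demand + MEB = 200.70 - 1.76Q.
Set SMB = MC: 200.70 - 1.76Q = 59.43 + 0.59Q → Q* = 60.1149.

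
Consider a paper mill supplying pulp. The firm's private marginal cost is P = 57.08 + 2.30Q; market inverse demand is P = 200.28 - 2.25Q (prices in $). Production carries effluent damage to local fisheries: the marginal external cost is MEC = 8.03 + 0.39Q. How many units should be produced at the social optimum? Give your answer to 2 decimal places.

Social marginal cost = private MC + MEC = 65.11 + 2.69Q.
Set SMC = demand: 65.11 + 2.69Q = 200.28 - 2.25Q → Q* = 27.3623.

Q* = 27.36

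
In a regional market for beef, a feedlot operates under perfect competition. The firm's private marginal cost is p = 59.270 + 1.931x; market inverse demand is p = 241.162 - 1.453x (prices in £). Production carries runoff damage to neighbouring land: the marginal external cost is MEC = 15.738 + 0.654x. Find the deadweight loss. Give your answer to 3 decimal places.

DWL = £320.689

Market equilibrium (private): 59.270 + 1.931x = 241.162 - 1.453x → x_m = 53.7506.
Social marginal cost = private MC + MEC = 75.008 + 2.585x.
Set SMC = demand: 75.008 + 2.585x = 241.162 - 1.453x → x* = 41.1476.
The loss is the area between SMC and demand from x* to x_m; with linear curves that's a triangle of height MEC(x_m).
DWL = ½ × 12.6030 × 50.8909 = 320.6890.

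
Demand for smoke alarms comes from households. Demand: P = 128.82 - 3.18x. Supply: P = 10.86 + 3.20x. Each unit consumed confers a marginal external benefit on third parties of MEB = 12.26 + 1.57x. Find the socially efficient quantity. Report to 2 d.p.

Social marginal benefit = demand + MEB = 141.08 - 1.61x.
Set SMB = MC: 141.08 - 1.61x = 10.86 + 3.20x → x* = 27.0728.

x* = 27.07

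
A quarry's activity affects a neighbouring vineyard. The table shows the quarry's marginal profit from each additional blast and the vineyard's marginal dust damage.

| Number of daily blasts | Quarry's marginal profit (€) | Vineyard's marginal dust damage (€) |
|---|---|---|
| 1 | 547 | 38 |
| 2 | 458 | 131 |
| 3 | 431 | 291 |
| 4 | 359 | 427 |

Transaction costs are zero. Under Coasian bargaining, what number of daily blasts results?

3

Bargaining reaches the level where marginal profit last exceeds marginal dust damage.
That holds through level 3 (431 ≥ 291) but not at 4 (359 < 427).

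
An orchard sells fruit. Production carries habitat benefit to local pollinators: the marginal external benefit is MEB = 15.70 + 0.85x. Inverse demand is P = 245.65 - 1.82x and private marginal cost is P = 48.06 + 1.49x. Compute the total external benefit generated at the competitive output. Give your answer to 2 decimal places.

Market equilibrium (private): 48.06 + 1.49x = 245.65 - 1.82x → x_m = 59.6949.
Total external benefit = ∫₀^{x_m} (15.70 + 0.85x) dx = 15.70×59.6949 + ½×0.85×59.6949² = 2451.6894.

2451.69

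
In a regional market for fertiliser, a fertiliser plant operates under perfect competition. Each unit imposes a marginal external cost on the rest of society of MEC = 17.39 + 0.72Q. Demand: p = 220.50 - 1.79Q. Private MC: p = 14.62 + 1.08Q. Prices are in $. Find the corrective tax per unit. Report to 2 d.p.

tax = $55.19 per unit

Social marginal cost = private MC + MEC = 32.01 + 1.80Q.
Set SMC = demand: 32.01 + 1.80Q = 220.50 - 1.79Q → Q* = 52.5042.
The Pigouvian tax equals MEC at Q*: 17.39 + 0.72×52.5042 = 55.1930.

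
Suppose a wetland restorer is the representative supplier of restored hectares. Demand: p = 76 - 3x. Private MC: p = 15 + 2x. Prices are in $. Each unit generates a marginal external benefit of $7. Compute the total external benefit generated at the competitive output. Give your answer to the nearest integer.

Market equilibrium (private): 15 + 2x = 76 - 3x → x_m = 12.2000.
Total external benefit = MEB × x_m = 7 × 12.2000 = 85.4000.

$85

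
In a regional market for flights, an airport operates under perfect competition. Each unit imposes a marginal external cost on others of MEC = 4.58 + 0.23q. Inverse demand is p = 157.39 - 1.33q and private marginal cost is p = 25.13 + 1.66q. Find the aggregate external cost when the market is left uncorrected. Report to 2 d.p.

427.61

Market equilibrium (private): 25.13 + 1.66q = 157.39 - 1.33q → q_m = 44.2341.
Total external cost = ∫₀^{q_m} (4.58 + 0.23q) dq = 4.58×44.2341 + ½×0.23×44.2341² = 427.6076.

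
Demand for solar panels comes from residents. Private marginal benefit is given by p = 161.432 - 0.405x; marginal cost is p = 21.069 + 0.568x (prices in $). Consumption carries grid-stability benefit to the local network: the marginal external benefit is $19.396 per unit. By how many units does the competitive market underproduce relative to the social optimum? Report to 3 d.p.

19.934 units

Market equilibrium (private): 21.069 + 0.568x = 161.432 - 0.405x → x_m = 144.2580.
Social marginal benefit = demand + MEB = 180.828 - 0.405x.
Set SMB = MC: 180.828 - 0.405x = 21.069 + 0.568x → x* = 164.1922.
Gap = |144.2580 − 164.1922| = 19.9342.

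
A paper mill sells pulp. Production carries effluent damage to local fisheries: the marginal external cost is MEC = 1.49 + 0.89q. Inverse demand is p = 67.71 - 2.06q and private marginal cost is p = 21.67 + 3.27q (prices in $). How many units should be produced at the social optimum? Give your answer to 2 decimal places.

q* = 7.16

Social marginal cost = private MC + MEC = 23.16 + 4.16q.
Set SMC = demand: 23.16 + 4.16q = 67.71 - 2.06q → q* = 7.1624.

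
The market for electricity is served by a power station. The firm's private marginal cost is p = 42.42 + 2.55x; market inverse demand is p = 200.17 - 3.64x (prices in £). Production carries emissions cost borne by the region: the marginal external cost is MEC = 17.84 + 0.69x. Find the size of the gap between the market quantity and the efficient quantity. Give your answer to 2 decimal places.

5.15 units

Market equilibrium (private): 42.42 + 2.55x = 200.17 - 3.64x → x_m = 25.4847.
Social marginal cost = private MC + MEC = 60.26 + 3.24x.
Set SMC = demand: 60.26 + 3.24x = 200.17 - 3.64x → x* = 20.3358.
Gap = |25.4847 − 20.3358| = 5.1489.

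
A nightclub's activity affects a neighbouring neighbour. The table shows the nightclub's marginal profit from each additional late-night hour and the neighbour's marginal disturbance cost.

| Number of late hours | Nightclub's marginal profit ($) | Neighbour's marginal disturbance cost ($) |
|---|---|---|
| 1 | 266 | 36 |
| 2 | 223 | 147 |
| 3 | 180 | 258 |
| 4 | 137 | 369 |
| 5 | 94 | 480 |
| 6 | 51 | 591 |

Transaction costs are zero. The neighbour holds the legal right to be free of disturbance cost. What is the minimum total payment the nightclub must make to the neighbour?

Efficient level: marginal profit ≥ marginal disturbance cost through level 2, so k* = 2.
With the neighbour holding the right, the nightclub must at least compensate total damage at k*: 36 + 147 = 183.

$183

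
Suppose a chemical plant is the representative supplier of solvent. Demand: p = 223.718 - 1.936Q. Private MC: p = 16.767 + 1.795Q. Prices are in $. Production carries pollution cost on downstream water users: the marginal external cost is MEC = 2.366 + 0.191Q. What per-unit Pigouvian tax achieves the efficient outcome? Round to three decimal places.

Social marginal cost = private MC + MEC = 19.133 + 1.986Q.
Set SMC = demand: 19.133 + 1.986Q = 223.718 - 1.936Q → Q* = 52.1634.
The Pigouvian tax equals MEC at Q*: 2.366 + 0.191×52.1634 = 12.3292.

tax = $12.329 per unit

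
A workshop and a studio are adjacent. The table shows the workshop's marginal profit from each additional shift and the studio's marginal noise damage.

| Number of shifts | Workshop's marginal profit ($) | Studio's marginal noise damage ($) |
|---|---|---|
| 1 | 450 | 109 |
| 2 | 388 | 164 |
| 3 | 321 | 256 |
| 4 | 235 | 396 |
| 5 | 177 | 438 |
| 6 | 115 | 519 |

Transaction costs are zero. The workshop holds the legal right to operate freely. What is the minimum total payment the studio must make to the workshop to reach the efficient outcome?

Left alone the workshop would choose level 6 (marginal profit stays positive).
Efficient level: k* = 3 (marginal profit ≥ marginal noise damage through 3).
The studio must at least cover the workshop's forgone profit from cutting 6→3: 235 + 177 + 115 = 527.

$527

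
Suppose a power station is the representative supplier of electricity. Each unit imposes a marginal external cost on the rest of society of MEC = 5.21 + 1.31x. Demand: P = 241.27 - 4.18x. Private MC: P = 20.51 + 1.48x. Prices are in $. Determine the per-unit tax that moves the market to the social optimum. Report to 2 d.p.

Social marginal cost = private MC + MEC = 25.72 + 2.79x.
Set SMC = demand: 25.72 + 2.79x = 241.27 - 4.18x → x* = 30.9254.
The Pigouvian tax equals MEC at x*: 5.21 + 1.31×30.9254 = 45.7223.

tax = $45.72 per unit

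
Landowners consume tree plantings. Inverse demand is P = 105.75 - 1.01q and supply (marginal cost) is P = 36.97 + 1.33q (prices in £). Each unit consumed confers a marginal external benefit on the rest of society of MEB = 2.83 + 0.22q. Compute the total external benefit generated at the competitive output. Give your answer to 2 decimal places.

£178.22

Market equilibrium (private): 36.97 + 1.33q = 105.75 - 1.01q → q_m = 29.3932.
Total external benefit = ∫₀^{q_m} (2.83 + 0.22q) dq = 2.83×29.3932 + ½×0.22×29.3932² = 178.2184.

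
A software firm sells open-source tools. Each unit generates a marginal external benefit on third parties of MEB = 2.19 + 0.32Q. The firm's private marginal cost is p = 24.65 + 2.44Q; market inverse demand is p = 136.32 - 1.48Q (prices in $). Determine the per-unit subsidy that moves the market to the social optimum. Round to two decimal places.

subsidy = $12.31 per unit

Social marginal cost = private MC − MEB = 22.46 + 2.12Q.
Set SMC = demand: 22.46 + 2.12Q = 136.32 - 1.48Q → Q* = 31.6278.
The Pigouvian subsidy equals MEB at Q*: 2.19 + 0.32×31.6278 = 12.3109.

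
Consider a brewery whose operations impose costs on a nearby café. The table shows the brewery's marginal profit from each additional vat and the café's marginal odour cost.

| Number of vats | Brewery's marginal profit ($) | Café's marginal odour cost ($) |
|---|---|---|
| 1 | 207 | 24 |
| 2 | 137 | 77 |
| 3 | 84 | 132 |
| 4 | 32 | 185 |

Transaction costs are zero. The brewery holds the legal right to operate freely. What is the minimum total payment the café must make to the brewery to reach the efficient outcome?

$116

Left alone the brewery would choose level 4 (marginal profit stays positive).
Efficient level: k* = 2 (marginal profit ≥ marginal odour cost through 2).
The café must at least cover the brewery's forgone profit from cutting 4→2: 84 + 32 = 116.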